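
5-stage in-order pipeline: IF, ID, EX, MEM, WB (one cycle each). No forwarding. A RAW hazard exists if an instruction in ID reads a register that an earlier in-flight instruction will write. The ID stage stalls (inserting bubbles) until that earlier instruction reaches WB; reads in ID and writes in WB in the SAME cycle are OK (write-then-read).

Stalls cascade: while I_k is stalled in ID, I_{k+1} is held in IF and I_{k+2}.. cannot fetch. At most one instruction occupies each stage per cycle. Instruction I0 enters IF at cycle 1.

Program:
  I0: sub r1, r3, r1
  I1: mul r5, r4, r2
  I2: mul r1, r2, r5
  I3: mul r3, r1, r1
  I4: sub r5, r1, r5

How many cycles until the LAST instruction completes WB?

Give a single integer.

I0 sub r1 <- r3,r1: IF@1 ID@2 stall=0 (-) EX@3 MEM@4 WB@5
I1 mul r5 <- r4,r2: IF@2 ID@3 stall=0 (-) EX@4 MEM@5 WB@6
I2 mul r1 <- r2,r5: IF@3 ID@4 stall=2 (RAW on I1.r5 (WB@6)) EX@7 MEM@8 WB@9
I3 mul r3 <- r1,r1: IF@4 ID@7 stall=2 (RAW on I2.r1 (WB@9)) EX@10 MEM@11 WB@12
I4 sub r5 <- r1,r5: IF@7 ID@10 stall=0 (-) EX@11 MEM@12 WB@13

Answer: 13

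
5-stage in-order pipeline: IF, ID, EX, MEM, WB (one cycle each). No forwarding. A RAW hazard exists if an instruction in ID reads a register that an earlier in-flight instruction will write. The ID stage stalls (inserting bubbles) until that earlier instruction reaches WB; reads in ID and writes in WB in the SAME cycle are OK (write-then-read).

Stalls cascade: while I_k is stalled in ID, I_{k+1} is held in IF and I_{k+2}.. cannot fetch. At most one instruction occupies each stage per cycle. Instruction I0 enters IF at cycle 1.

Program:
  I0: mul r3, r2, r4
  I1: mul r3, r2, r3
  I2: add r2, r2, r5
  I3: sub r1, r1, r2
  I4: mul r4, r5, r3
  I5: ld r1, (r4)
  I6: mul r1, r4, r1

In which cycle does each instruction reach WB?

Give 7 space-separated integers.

Answer: 5 8 9 12 13 16 19

Derivation:
I0 mul r3 <- r2,r4: IF@1 ID@2 stall=0 (-) EX@3 MEM@4 WB@5
I1 mul r3 <- r2,r3: IF@2 ID@3 stall=2 (RAW on I0.r3 (WB@5)) EX@6 MEM@7 WB@8
I2 add r2 <- r2,r5: IF@3 ID@6 stall=0 (-) EX@7 MEM@8 WB@9
I3 sub r1 <- r1,r2: IF@6 ID@7 stall=2 (RAW on I2.r2 (WB@9)) EX@10 MEM@11 WB@12
I4 mul r4 <- r5,r3: IF@7 ID@10 stall=0 (-) EX@11 MEM@12 WB@13
I5 ld r1 <- r4: IF@10 ID@11 stall=2 (RAW on I4.r4 (WB@13)) EX@14 MEM@15 WB@16
I6 mul r1 <- r4,r1: IF@11 ID@14 stall=2 (RAW on I5.r1 (WB@16)) EX@17 MEM@18 WB@19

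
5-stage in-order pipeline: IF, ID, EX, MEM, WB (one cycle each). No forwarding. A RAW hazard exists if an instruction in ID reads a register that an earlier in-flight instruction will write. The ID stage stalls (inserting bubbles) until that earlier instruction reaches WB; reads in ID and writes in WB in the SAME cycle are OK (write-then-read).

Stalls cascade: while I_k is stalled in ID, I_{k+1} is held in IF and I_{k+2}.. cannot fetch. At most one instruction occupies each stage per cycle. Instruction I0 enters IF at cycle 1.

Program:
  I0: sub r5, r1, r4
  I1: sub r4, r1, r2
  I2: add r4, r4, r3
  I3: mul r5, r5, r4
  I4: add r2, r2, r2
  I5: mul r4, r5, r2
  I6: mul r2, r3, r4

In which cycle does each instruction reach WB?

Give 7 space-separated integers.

I0 sub r5 <- r1,r4: IF@1 ID@2 stall=0 (-) EX@3 MEM@4 WB@5
I1 sub r4 <- r1,r2: IF@2 ID@3 stall=0 (-) EX@4 MEM@5 WB@6
I2 add r4 <- r4,r3: IF@3 ID@4 stall=2 (RAW on I1.r4 (WB@6)) EX@7 MEM@8 WB@9
I3 mul r5 <- r5,r4: IF@4 ID@7 stall=2 (RAW on I2.r4 (WB@9)) EX@10 MEM@11 WB@12
I4 add r2 <- r2,r2: IF@7 ID@10 stall=0 (-) EX@11 MEM@12 WB@13
I5 mul r4 <- r5,r2: IF@10 ID@11 stall=2 (RAW on I4.r2 (WB@13)) EX@14 MEM@15 WB@16
I6 mul r2 <- r3,r4: IF@11 ID@14 stall=2 (RAW on I5.r4 (WB@16)) EX@17 MEM@18 WB@19

Answer: 5 6 9 12 13 16 19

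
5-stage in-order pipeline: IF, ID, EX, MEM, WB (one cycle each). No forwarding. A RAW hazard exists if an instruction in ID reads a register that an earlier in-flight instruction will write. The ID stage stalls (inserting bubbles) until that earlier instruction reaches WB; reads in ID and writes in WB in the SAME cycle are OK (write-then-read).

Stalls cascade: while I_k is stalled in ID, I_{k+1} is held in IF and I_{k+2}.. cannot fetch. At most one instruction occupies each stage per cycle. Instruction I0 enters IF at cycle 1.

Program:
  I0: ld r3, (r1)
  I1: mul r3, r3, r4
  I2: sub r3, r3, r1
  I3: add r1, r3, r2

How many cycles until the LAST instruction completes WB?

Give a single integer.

I0 ld r3 <- r1: IF@1 ID@2 stall=0 (-) EX@3 MEM@4 WB@5
I1 mul r3 <- r3,r4: IF@2 ID@3 stall=2 (RAW on I0.r3 (WB@5)) EX@6 MEM@7 WB@8
I2 sub r3 <- r3,r1: IF@3 ID@6 stall=2 (RAW on I1.r3 (WB@8)) EX@9 MEM@10 WB@11
I3 add r1 <- r3,r2: IF@6 ID@9 stall=2 (RAW on I2.r3 (WB@11)) EX@12 MEM@13 WB@14

Answer: 14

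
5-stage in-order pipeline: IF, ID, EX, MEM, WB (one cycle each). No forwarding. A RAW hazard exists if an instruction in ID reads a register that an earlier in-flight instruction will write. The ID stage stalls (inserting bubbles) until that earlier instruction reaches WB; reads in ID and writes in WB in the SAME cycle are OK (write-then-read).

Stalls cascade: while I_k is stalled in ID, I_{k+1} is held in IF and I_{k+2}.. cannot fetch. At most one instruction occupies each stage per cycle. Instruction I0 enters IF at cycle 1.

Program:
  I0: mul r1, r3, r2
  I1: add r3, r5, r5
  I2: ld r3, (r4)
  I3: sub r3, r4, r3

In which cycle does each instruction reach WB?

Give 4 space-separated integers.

I0 mul r1 <- r3,r2: IF@1 ID@2 stall=0 (-) EX@3 MEM@4 WB@5
I1 add r3 <- r5,r5: IF@2 ID@3 stall=0 (-) EX@4 MEM@5 WB@6
I2 ld r3 <- r4: IF@3 ID@4 stall=0 (-) EX@5 MEM@6 WB@7
I3 sub r3 <- r4,r3: IF@4 ID@5 stall=2 (RAW on I2.r3 (WB@7)) EX@8 MEM@9 WB@10

Answer: 5 6 7 10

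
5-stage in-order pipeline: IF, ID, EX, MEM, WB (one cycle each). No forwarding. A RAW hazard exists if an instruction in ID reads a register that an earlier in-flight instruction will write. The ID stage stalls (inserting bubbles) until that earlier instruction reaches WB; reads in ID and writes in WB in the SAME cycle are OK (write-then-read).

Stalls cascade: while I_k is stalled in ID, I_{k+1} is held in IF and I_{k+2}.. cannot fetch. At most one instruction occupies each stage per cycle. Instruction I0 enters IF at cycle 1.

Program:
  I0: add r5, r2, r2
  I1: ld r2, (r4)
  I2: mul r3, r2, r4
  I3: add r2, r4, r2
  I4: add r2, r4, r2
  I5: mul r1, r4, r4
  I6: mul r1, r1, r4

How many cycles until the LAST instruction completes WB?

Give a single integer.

I0 add r5 <- r2,r2: IF@1 ID@2 stall=0 (-) EX@3 MEM@4 WB@5
I1 ld r2 <- r4: IF@2 ID@3 stall=0 (-) EX@4 MEM@5 WB@6
I2 mul r3 <- r2,r4: IF@3 ID@4 stall=2 (RAW on I1.r2 (WB@6)) EX@7 MEM@8 WB@9
I3 add r2 <- r4,r2: IF@4 ID@7 stall=0 (-) EX@8 MEM@9 WB@10
I4 add r2 <- r4,r2: IF@7 ID@8 stall=2 (RAW on I3.r2 (WB@10)) EX@11 MEM@12 WB@13
I5 mul r1 <- r4,r4: IF@8 ID@11 stall=0 (-) EX@12 MEM@13 WB@14
I6 mul r1 <- r1,r4: IF@11 ID@12 stall=2 (RAW on I5.r1 (WB@14)) EX@15 MEM@16 WB@17

Answer: 17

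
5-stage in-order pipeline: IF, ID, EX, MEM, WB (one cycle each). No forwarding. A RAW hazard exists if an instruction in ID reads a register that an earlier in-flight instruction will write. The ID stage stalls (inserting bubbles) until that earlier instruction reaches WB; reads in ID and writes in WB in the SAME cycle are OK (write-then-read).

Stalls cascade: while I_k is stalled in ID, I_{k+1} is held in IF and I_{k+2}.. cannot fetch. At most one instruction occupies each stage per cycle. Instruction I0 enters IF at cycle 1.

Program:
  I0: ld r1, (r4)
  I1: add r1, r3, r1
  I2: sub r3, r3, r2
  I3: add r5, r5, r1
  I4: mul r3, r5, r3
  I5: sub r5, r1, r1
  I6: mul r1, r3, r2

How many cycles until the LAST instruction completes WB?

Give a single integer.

Answer: 17

Derivation:
I0 ld r1 <- r4: IF@1 ID@2 stall=0 (-) EX@3 MEM@4 WB@5
I1 add r1 <- r3,r1: IF@2 ID@3 stall=2 (RAW on I0.r1 (WB@5)) EX@6 MEM@7 WB@8
I2 sub r3 <- r3,r2: IF@3 ID@6 stall=0 (-) EX@7 MEM@8 WB@9
I3 add r5 <- r5,r1: IF@6 ID@7 stall=1 (RAW on I1.r1 (WB@8)) EX@9 MEM@10 WB@11
I4 mul r3 <- r5,r3: IF@7 ID@9 stall=2 (RAW on I3.r5 (WB@11)) EX@12 MEM@13 WB@14
I5 sub r5 <- r1,r1: IF@9 ID@12 stall=0 (-) EX@13 MEM@14 WB@15
I6 mul r1 <- r3,r2: IF@12 ID@13 stall=1 (RAW on I4.r3 (WB@14)) EX@15 MEM@16 WB@17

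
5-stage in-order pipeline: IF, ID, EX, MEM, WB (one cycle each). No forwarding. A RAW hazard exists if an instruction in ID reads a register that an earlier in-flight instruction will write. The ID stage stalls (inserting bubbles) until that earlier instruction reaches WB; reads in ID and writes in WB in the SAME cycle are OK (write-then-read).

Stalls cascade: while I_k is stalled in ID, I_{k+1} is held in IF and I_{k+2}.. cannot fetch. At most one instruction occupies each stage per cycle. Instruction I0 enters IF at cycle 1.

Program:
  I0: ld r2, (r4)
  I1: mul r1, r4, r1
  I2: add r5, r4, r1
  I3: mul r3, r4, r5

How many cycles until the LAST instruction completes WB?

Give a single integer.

Answer: 12

Derivation:
I0 ld r2 <- r4: IF@1 ID@2 stall=0 (-) EX@3 MEM@4 WB@5
I1 mul r1 <- r4,r1: IF@2 ID@3 stall=0 (-) EX@4 MEM@5 WB@6
I2 add r5 <- r4,r1: IF@3 ID@4 stall=2 (RAW on I1.r1 (WB@6)) EX@7 MEM@8 WB@9
I3 mul r3 <- r4,r5: IF@4 ID@7 stall=2 (RAW on I2.r5 (WB@9)) EX@10 MEM@11 WB@12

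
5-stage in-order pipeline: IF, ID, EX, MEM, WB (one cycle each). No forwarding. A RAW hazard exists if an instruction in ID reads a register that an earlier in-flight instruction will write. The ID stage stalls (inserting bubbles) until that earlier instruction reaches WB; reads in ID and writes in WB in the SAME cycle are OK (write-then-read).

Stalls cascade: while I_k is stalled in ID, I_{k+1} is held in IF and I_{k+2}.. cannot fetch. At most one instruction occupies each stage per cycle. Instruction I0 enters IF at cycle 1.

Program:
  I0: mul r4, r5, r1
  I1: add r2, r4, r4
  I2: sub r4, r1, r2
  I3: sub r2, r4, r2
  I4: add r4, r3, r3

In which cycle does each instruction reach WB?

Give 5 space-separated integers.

Answer: 5 8 11 14 15

Derivation:
I0 mul r4 <- r5,r1: IF@1 ID@2 stall=0 (-) EX@3 MEM@4 WB@5
I1 add r2 <- r4,r4: IF@2 ID@3 stall=2 (RAW on I0.r4 (WB@5)) EX@6 MEM@7 WB@8
I2 sub r4 <- r1,r2: IF@3 ID@6 stall=2 (RAW on I1.r2 (WB@8)) EX@9 MEM@10 WB@11
I3 sub r2 <- r4,r2: IF@6 ID@9 stall=2 (RAW on I2.r4 (WB@11)) EX@12 MEM@13 WB@14
I4 add r4 <- r3,r3: IF@9 ID@12 stall=0 (-) EX@13 MEM@14 WB@15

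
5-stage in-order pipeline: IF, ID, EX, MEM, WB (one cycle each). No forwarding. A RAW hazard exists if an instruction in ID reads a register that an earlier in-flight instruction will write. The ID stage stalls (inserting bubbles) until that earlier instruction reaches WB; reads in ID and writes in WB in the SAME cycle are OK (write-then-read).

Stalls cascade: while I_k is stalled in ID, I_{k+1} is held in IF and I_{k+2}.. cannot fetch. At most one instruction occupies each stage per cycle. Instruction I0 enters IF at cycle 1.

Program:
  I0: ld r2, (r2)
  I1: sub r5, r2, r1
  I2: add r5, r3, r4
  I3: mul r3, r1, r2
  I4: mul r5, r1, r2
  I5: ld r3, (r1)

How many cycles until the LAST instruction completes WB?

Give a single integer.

I0 ld r2 <- r2: IF@1 ID@2 stall=0 (-) EX@3 MEM@4 WB@5
I1 sub r5 <- r2,r1: IF@2 ID@3 stall=2 (RAW on I0.r2 (WB@5)) EX@6 MEM@7 WB@8
I2 add r5 <- r3,r4: IF@3 ID@6 stall=0 (-) EX@7 MEM@8 WB@9
I3 mul r3 <- r1,r2: IF@6 ID@7 stall=0 (-) EX@8 MEM@9 WB@10
I4 mul r5 <- r1,r2: IF@7 ID@8 stall=0 (-) EX@9 MEM@10 WB@11
I5 ld r3 <- r1: IF@8 ID@9 stall=0 (-) EX@10 MEM@11 WB@12

Answer: 12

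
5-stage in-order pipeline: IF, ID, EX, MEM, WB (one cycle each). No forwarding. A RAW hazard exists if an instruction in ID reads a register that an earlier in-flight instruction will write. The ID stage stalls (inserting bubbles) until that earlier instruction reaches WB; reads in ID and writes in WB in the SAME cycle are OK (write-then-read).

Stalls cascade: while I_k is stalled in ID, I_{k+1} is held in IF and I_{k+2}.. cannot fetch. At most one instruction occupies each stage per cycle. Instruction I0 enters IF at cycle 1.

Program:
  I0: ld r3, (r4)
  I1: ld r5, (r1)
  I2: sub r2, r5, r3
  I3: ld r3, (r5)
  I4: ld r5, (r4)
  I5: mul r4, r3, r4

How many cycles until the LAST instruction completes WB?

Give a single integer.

I0 ld r3 <- r4: IF@1 ID@2 stall=0 (-) EX@3 MEM@4 WB@5
I1 ld r5 <- r1: IF@2 ID@3 stall=0 (-) EX@4 MEM@5 WB@6
I2 sub r2 <- r5,r3: IF@3 ID@4 stall=2 (RAW on I1.r5 (WB@6)) EX@7 MEM@8 WB@9
I3 ld r3 <- r5: IF@4 ID@7 stall=0 (-) EX@8 MEM@9 WB@10
I4 ld r5 <- r4: IF@7 ID@8 stall=0 (-) EX@9 MEM@10 WB@11
I5 mul r4 <- r3,r4: IF@8 ID@9 stall=1 (RAW on I3.r3 (WB@10)) EX@11 MEM@12 WB@13

Answer: 13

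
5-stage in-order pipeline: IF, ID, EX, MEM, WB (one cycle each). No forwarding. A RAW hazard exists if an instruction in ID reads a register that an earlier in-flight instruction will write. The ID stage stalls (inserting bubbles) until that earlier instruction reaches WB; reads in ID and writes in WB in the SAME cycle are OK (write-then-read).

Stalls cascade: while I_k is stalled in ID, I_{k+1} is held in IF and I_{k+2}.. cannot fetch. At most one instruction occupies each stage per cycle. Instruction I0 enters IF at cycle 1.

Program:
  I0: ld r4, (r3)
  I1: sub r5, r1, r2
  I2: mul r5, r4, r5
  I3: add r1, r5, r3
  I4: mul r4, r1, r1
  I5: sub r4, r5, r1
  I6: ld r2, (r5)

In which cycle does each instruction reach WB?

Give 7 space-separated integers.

I0 ld r4 <- r3: IF@1 ID@2 stall=0 (-) EX@3 MEM@4 WB@5
I1 sub r5 <- r1,r2: IF@2 ID@3 stall=0 (-) EX@4 MEM@5 WB@6
I2 mul r5 <- r4,r5: IF@3 ID@4 stall=2 (RAW on I1.r5 (WB@6)) EX@7 MEM@8 WB@9
I3 add r1 <- r5,r3: IF@4 ID@7 stall=2 (RAW on I2.r5 (WB@9)) EX@10 MEM@11 WB@12
I4 mul r4 <- r1,r1: IF@7 ID@10 stall=2 (RAW on I3.r1 (WB@12)) EX@13 MEM@14 WB@15
I5 sub r4 <- r5,r1: IF@10 ID@13 stall=0 (-) EX@14 MEM@15 WB@16
I6 ld r2 <- r5: IF@13 ID@14 stall=0 (-) EX@15 MEM@16 WB@17

Answer: 5 6 9 12 15 16 17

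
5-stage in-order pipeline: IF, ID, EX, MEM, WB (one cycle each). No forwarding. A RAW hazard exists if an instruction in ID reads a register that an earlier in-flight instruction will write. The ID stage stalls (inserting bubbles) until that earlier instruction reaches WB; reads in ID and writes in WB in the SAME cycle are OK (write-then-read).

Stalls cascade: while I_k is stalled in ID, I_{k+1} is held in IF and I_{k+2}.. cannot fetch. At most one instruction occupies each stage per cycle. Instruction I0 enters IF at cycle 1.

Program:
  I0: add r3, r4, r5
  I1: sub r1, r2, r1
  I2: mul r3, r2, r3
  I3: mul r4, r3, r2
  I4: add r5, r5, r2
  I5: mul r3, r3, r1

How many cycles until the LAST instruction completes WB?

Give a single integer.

Answer: 13

Derivation:
I0 add r3 <- r4,r5: IF@1 ID@2 stall=0 (-) EX@3 MEM@4 WB@5
I1 sub r1 <- r2,r1: IF@2 ID@3 stall=0 (-) EX@4 MEM@5 WB@6
I2 mul r3 <- r2,r3: IF@3 ID@4 stall=1 (RAW on I0.r3 (WB@5)) EX@6 MEM@7 WB@8
I3 mul r4 <- r3,r2: IF@4 ID@6 stall=2 (RAW on I2.r3 (WB@8)) EX@9 MEM@10 WB@11
I4 add r5 <- r5,r2: IF@6 ID@9 stall=0 (-) EX@10 MEM@11 WB@12
I5 mul r3 <- r3,r1: IF@9 ID@10 stall=0 (-) EX@11 MEM@12 WB@13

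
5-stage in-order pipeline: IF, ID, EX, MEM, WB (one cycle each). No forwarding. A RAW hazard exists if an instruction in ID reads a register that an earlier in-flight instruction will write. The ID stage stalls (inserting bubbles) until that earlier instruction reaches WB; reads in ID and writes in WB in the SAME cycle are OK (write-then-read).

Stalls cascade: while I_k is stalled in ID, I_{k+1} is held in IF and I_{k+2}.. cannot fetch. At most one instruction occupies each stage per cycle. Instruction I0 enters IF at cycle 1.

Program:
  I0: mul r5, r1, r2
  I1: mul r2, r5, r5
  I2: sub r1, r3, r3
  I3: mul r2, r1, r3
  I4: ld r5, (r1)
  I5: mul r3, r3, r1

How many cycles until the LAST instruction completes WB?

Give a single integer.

I0 mul r5 <- r1,r2: IF@1 ID@2 stall=0 (-) EX@3 MEM@4 WB@5
I1 mul r2 <- r5,r5: IF@2 ID@3 stall=2 (RAW on I0.r5 (WB@5)) EX@6 MEM@7 WB@8
I2 sub r1 <- r3,r3: IF@3 ID@6 stall=0 (-) EX@7 MEM@8 WB@9
I3 mul r2 <- r1,r3: IF@6 ID@7 stall=2 (RAW on I2.r1 (WB@9)) EX@10 MEM@11 WB@12
I4 ld r5 <- r1: IF@7 ID@10 stall=0 (-) EX@11 MEM@12 WB@13
I5 mul r3 <- r3,r1: IF@10 ID@11 stall=0 (-) EX@12 MEM@13 WB@14

Answer: 14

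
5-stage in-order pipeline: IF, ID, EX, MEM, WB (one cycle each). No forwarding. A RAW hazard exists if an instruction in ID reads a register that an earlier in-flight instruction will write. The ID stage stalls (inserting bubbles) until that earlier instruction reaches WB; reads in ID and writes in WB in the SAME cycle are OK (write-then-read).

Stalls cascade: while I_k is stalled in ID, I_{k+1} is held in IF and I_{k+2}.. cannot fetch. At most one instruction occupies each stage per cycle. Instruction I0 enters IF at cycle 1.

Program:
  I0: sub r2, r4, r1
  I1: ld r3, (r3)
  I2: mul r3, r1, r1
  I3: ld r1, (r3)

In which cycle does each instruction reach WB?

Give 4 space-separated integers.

Answer: 5 6 7 10

Derivation:
I0 sub r2 <- r4,r1: IF@1 ID@2 stall=0 (-) EX@3 MEM@4 WB@5
I1 ld r3 <- r3: IF@2 ID@3 stall=0 (-) EX@4 MEM@5 WB@6
I2 mul r3 <- r1,r1: IF@3 ID@4 stall=0 (-) EX@5 MEM@6 WB@7
I3 ld r1 <- r3: IF@4 ID@5 stall=2 (RAW on I2.r3 (WB@7)) EX@8 MEM@9 WB@10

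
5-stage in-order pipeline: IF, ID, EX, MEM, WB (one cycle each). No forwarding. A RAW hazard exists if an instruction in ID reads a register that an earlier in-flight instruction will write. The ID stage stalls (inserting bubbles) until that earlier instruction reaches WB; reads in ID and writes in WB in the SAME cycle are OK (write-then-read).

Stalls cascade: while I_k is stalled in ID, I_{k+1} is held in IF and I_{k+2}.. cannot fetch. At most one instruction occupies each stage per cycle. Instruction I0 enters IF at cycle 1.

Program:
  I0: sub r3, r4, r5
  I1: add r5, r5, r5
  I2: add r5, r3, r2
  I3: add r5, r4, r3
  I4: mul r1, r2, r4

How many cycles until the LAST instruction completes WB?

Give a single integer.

Answer: 10

Derivation:
I0 sub r3 <- r4,r5: IF@1 ID@2 stall=0 (-) EX@3 MEM@4 WB@5
I1 add r5 <- r5,r5: IF@2 ID@3 stall=0 (-) EX@4 MEM@5 WB@6
I2 add r5 <- r3,r2: IF@3 ID@4 stall=1 (RAW on I0.r3 (WB@5)) EX@6 MEM@7 WB@8
I3 add r5 <- r4,r3: IF@4 ID@6 stall=0 (-) EX@7 MEM@8 WB@9
I4 mul r1 <- r2,r4: IF@6 ID@7 stall=0 (-) EX@8 MEM@9 WB@10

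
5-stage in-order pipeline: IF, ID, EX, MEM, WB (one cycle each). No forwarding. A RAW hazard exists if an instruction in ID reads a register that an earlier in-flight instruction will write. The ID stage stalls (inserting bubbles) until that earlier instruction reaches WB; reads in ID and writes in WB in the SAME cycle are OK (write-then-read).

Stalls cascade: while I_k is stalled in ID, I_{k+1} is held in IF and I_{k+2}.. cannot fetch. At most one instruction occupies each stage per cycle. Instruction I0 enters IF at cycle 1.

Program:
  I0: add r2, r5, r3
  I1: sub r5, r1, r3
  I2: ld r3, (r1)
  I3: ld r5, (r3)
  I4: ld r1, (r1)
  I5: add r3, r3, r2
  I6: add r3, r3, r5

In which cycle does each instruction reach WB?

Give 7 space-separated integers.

I0 add r2 <- r5,r3: IF@1 ID@2 stall=0 (-) EX@3 MEM@4 WB@5
I1 sub r5 <- r1,r3: IF@2 ID@3 stall=0 (-) EX@4 MEM@5 WB@6
I2 ld r3 <- r1: IF@3 ID@4 stall=0 (-) EX@5 MEM@6 WB@7
I3 ld r5 <- r3: IF@4 ID@5 stall=2 (RAW on I2.r3 (WB@7)) EX@8 MEM@9 WB@10
I4 ld r1 <- r1: IF@5 ID@8 stall=0 (-) EX@9 MEM@10 WB@11
I5 add r3 <- r3,r2: IF@8 ID@9 stall=0 (-) EX@10 MEM@11 WB@12
I6 add r3 <- r3,r5: IF@9 ID@10 stall=2 (RAW on I5.r3 (WB@12)) EX@13 MEM@14 WB@15

Answer: 5 6 7 10 11 12 15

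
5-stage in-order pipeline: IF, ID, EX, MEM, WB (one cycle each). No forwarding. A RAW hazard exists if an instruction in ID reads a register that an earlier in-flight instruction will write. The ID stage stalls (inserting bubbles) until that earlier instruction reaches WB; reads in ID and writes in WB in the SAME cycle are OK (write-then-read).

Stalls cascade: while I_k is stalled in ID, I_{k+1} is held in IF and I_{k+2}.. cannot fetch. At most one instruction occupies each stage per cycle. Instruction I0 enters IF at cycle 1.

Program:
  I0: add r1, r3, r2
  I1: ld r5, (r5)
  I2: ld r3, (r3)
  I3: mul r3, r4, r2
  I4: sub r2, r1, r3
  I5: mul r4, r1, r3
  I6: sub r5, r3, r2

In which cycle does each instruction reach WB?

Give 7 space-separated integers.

Answer: 5 6 7 8 11 12 14

Derivation:
I0 add r1 <- r3,r2: IF@1 ID@2 stall=0 (-) EX@3 MEM@4 WB@5
I1 ld r5 <- r5: IF@2 ID@3 stall=0 (-) EX@4 MEM@5 WB@6
I2 ld r3 <- r3: IF@3 ID@4 stall=0 (-) EX@5 MEM@6 WB@7
I3 mul r3 <- r4,r2: IF@4 ID@5 stall=0 (-) EX@6 MEM@7 WB@8
I4 sub r2 <- r1,r3: IF@5 ID@6 stall=2 (RAW on I3.r3 (WB@8)) EX@9 MEM@10 WB@11
I5 mul r4 <- r1,r3: IF@6 ID@9 stall=0 (-) EX@10 MEM@11 WB@12
I6 sub r5 <- r3,r2: IF@9 ID@10 stall=1 (RAW on I4.r2 (WB@11)) EX@12 MEM@13 WB@14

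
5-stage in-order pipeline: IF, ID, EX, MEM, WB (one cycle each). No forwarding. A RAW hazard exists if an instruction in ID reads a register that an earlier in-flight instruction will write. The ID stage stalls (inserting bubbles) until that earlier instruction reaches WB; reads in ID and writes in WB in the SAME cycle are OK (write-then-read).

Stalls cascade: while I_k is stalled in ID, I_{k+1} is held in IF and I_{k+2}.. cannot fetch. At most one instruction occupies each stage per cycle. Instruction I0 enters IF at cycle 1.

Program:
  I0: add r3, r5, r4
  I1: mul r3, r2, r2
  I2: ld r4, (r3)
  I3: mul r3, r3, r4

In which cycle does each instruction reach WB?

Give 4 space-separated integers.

I0 add r3 <- r5,r4: IF@1 ID@2 stall=0 (-) EX@3 MEM@4 WB@5
I1 mul r3 <- r2,r2: IF@2 ID@3 stall=0 (-) EX@4 MEM@5 WB@6
I2 ld r4 <- r3: IF@3 ID@4 stall=2 (RAW on I1.r3 (WB@6)) EX@7 MEM@8 WB@9
I3 mul r3 <- r3,r4: IF@4 ID@7 stall=2 (RAW on I2.r4 (WB@9)) EX@10 MEM@11 WB@12

Answer: 5 6 9 12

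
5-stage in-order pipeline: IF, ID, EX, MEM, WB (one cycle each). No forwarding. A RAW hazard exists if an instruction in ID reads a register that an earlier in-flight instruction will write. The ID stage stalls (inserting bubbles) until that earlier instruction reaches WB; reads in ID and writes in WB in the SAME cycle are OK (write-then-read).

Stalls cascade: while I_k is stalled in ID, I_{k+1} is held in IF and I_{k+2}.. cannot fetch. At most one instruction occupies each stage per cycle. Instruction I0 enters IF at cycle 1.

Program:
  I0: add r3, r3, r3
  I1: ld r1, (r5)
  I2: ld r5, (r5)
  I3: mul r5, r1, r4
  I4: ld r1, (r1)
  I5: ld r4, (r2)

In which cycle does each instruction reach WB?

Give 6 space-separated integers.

I0 add r3 <- r3,r3: IF@1 ID@2 stall=0 (-) EX@3 MEM@4 WB@5
I1 ld r1 <- r5: IF@2 ID@3 stall=0 (-) EX@4 MEM@5 WB@6
I2 ld r5 <- r5: IF@3 ID@4 stall=0 (-) EX@5 MEM@6 WB@7
I3 mul r5 <- r1,r4: IF@4 ID@5 stall=1 (RAW on I1.r1 (WB@6)) EX@7 MEM@8 WB@9
I4 ld r1 <- r1: IF@5 ID@7 stall=0 (-) EX@8 MEM@9 WB@10
I5 ld r4 <- r2: IF@7 ID@8 stall=0 (-) EX@9 MEM@10 WB@11

Answer: 5 6 7 9 10 11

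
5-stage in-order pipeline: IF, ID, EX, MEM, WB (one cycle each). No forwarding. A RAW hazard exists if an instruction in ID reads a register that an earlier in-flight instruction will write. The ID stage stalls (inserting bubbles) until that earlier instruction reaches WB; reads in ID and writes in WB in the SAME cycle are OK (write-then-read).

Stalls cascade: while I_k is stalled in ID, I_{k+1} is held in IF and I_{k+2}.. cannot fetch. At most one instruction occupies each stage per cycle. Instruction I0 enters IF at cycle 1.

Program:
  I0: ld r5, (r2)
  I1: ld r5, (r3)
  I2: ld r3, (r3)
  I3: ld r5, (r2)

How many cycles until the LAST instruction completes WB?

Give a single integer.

Answer: 8

Derivation:
I0 ld r5 <- r2: IF@1 ID@2 stall=0 (-) EX@3 MEM@4 WB@5
I1 ld r5 <- r3: IF@2 ID@3 stall=0 (-) EX@4 MEM@5 WB@6
I2 ld r3 <- r3: IF@3 ID@4 stall=0 (-) EX@5 MEM@6 WB@7
I3 ld r5 <- r2: IF@4 ID@5 stall=0 (-) EX@6 MEM@7 WB@8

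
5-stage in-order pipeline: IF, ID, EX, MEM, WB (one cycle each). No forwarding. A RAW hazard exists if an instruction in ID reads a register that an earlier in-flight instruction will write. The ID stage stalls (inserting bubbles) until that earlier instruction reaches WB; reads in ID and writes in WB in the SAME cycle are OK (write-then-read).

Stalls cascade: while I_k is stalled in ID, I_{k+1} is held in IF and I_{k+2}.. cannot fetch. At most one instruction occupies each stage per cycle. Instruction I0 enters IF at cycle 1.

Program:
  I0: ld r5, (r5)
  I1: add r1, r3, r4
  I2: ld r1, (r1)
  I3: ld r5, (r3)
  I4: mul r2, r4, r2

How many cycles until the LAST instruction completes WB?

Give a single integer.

Answer: 11

Derivation:
I0 ld r5 <- r5: IF@1 ID@2 stall=0 (-) EX@3 MEM@4 WB@5
I1 add r1 <- r3,r4: IF@2 ID@3 stall=0 (-) EX@4 MEM@5 WB@6
I2 ld r1 <- r1: IF@3 ID@4 stall=2 (RAW on I1.r1 (WB@6)) EX@7 MEM@8 WB@9
I3 ld r5 <- r3: IF@4 ID@7 stall=0 (-) EX@8 MEM@9 WB@10
I4 mul r2 <- r4,r2: IF@7 ID@8 stall=0 (-) EX@9 MEM@10 WB@11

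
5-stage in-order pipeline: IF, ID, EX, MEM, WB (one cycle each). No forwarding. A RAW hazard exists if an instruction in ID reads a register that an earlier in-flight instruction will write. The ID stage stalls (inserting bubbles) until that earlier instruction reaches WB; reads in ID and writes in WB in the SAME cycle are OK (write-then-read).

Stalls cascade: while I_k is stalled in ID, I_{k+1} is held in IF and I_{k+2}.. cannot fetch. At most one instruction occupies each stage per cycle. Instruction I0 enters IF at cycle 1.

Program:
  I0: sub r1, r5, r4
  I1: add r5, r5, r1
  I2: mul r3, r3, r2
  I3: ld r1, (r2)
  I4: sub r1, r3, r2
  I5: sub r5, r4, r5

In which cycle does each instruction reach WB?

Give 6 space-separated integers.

I0 sub r1 <- r5,r4: IF@1 ID@2 stall=0 (-) EX@3 MEM@4 WB@5
I1 add r5 <- r5,r1: IF@2 ID@3 stall=2 (RAW on I0.r1 (WB@5)) EX@6 MEM@7 WB@8
I2 mul r3 <- r3,r2: IF@3 ID@6 stall=0 (-) EX@7 MEM@8 WB@9
I3 ld r1 <- r2: IF@6 ID@7 stall=0 (-) EX@8 MEM@9 WB@10
I4 sub r1 <- r3,r2: IF@7 ID@8 stall=1 (RAW on I2.r3 (WB@9)) EX@10 MEM@11 WB@12
I5 sub r5 <- r4,r5: IF@8 ID@10 stall=0 (-) EX@11 MEM@12 WB@13

Answer: 5 8 9 10 12 13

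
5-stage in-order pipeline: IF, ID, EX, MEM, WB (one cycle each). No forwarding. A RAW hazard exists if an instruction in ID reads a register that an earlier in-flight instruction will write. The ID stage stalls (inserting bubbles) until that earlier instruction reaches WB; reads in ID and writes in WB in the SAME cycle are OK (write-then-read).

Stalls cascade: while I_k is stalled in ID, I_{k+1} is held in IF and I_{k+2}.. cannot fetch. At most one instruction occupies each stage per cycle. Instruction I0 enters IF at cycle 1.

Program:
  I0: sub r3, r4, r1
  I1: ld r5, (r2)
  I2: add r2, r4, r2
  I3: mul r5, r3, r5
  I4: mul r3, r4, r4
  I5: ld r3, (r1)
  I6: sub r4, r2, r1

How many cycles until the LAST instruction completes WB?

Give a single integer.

Answer: 12

Derivation:
I0 sub r3 <- r4,r1: IF@1 ID@2 stall=0 (-) EX@3 MEM@4 WB@5
I1 ld r5 <- r2: IF@2 ID@3 stall=0 (-) EX@4 MEM@5 WB@6
I2 add r2 <- r4,r2: IF@3 ID@4 stall=0 (-) EX@5 MEM@6 WB@7
I3 mul r5 <- r3,r5: IF@4 ID@5 stall=1 (RAW on I1.r5 (WB@6)) EX@7 MEM@8 WB@9
I4 mul r3 <- r4,r4: IF@5 ID@7 stall=0 (-) EX@8 MEM@9 WB@10
I5 ld r3 <- r1: IF@7 ID@8 stall=0 (-) EX@9 MEM@10 WB@11
I6 sub r4 <- r2,r1: IF@8 ID@9 stall=0 (-) EX@10 MEM@11 WB@12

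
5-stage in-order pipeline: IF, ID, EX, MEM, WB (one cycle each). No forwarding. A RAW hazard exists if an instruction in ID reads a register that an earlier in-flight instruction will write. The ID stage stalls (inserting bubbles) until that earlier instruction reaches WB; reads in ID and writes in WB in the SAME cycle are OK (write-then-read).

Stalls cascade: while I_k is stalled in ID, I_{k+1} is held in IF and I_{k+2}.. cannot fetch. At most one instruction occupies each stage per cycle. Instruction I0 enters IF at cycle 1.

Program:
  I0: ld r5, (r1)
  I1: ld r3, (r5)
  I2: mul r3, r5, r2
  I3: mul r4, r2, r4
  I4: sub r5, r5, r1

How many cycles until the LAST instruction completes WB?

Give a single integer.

I0 ld r5 <- r1: IF@1 ID@2 stall=0 (-) EX@3 MEM@4 WB@5
I1 ld r3 <- r5: IF@2 ID@3 stall=2 (RAW on I0.r5 (WB@5)) EX@6 MEM@7 WB@8
I2 mul r3 <- r5,r2: IF@3 ID@6 stall=0 (-) EX@7 MEM@8 WB@9
I3 mul r4 <- r2,r4: IF@6 ID@7 stall=0 (-) EX@8 MEM@9 WB@10
I4 sub r5 <- r5,r1: IF@7 ID@8 stall=0 (-) EX@9 MEM@10 WB@11

Answer: 11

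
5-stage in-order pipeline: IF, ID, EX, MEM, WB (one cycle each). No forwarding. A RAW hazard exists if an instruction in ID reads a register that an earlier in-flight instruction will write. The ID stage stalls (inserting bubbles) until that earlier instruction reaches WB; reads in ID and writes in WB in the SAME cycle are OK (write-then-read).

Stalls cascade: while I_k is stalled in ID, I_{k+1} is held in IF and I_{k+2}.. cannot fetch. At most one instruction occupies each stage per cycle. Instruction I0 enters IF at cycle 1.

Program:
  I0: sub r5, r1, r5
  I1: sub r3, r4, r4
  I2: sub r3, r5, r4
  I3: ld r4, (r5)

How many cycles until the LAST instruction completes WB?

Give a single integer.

Answer: 9

Derivation:
I0 sub r5 <- r1,r5: IF@1 ID@2 stall=0 (-) EX@3 MEM@4 WB@5
I1 sub r3 <- r4,r4: IF@2 ID@3 stall=0 (-) EX@4 MEM@5 WB@6
I2 sub r3 <- r5,r4: IF@3 ID@4 stall=1 (RAW on I0.r5 (WB@5)) EX@6 MEM@7 WB@8
I3 ld r4 <- r5: IF@4 ID@6 stall=0 (-) EX@7 MEM@8 WB@9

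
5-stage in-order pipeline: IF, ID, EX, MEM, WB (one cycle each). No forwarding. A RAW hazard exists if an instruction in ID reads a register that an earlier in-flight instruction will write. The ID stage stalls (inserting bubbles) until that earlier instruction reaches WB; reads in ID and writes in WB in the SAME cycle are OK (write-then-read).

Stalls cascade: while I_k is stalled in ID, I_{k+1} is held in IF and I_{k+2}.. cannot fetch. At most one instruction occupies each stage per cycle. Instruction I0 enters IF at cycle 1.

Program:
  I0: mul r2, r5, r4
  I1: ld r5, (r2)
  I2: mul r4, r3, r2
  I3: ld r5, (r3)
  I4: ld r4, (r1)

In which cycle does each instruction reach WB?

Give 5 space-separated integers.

I0 mul r2 <- r5,r4: IF@1 ID@2 stall=0 (-) EX@3 MEM@4 WB@5
I1 ld r5 <- r2: IF@2 ID@3 stall=2 (RAW on I0.r2 (WB@5)) EX@6 MEM@7 WB@8
I2 mul r4 <- r3,r2: IF@3 ID@6 stall=0 (-) EX@7 MEM@8 WB@9
I3 ld r5 <- r3: IF@6 ID@7 stall=0 (-) EX@8 MEM@9 WB@10
I4 ld r4 <- r1: IF@7 ID@8 stall=0 (-) EX@9 MEM@10 WB@11

Answer: 5 8 9 10 11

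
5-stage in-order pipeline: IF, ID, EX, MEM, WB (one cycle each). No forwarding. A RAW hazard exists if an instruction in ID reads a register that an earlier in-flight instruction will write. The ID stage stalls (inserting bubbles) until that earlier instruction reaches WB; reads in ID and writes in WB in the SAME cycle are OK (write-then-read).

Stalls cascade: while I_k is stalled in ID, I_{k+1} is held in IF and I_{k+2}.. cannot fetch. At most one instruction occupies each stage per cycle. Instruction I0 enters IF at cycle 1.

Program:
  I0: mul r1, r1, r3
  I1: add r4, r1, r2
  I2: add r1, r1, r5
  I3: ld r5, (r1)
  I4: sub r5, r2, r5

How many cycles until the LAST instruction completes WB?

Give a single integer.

Answer: 15

Derivation:
I0 mul r1 <- r1,r3: IF@1 ID@2 stall=0 (-) EX@3 MEM@4 WB@5
I1 add r4 <- r1,r2: IF@2 ID@3 stall=2 (RAW on I0.r1 (WB@5)) EX@6 MEM@7 WB@8
I2 add r1 <- r1,r5: IF@3 ID@6 stall=0 (-) EX@7 MEM@8 WB@9
I3 ld r5 <- r1: IF@6 ID@7 stall=2 (RAW on I2.r1 (WB@9)) EX@10 MEM@11 WB@12
I4 sub r5 <- r2,r5: IF@7 ID@10 stall=2 (RAW on I3.r5 (WB@12)) EX@13 MEM@14 WB@15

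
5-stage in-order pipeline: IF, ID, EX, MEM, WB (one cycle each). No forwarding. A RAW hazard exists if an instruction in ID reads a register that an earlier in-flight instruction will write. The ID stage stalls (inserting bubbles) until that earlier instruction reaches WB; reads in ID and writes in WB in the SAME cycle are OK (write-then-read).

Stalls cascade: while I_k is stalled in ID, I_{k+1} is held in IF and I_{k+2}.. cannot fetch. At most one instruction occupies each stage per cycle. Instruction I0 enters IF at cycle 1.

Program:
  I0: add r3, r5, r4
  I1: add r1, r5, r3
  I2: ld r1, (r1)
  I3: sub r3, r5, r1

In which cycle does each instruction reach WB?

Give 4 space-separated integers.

Answer: 5 8 11 14

Derivation:
I0 add r3 <- r5,r4: IF@1 ID@2 stall=0 (-) EX@3 MEM@4 WB@5
I1 add r1 <- r5,r3: IF@2 ID@3 stall=2 (RAW on I0.r3 (WB@5)) EX@6 MEM@7 WB@8
I2 ld r1 <- r1: IF@3 ID@6 stall=2 (RAW on I1.r1 (WB@8)) EX@9 MEM@10 WB@11
I3 sub r3 <- r5,r1: IF@6 ID@9 stall=2 (RAW on I2.r1 (WB@11)) EX@12 MEM@13 WB@14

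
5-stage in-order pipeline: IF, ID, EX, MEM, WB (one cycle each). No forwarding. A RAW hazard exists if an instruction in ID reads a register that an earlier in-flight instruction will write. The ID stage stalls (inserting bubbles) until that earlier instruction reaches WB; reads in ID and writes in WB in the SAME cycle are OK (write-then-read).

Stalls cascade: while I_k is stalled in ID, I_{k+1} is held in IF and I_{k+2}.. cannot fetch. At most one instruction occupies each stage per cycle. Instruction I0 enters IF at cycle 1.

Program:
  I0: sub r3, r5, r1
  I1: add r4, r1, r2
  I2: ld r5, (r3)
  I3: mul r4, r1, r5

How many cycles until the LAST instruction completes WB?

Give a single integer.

Answer: 11

Derivation:
I0 sub r3 <- r5,r1: IF@1 ID@2 stall=0 (-) EX@3 MEM@4 WB@5
I1 add r4 <- r1,r2: IF@2 ID@3 stall=0 (-) EX@4 MEM@5 WB@6
I2 ld r5 <- r3: IF@3 ID@4 stall=1 (RAW on I0.r3 (WB@5)) EX@6 MEM@7 WB@8
I3 mul r4 <- r1,r5: IF@4 ID@6 stall=2 (RAW on I2.r5 (WB@8)) EX@9 MEM@10 WB@11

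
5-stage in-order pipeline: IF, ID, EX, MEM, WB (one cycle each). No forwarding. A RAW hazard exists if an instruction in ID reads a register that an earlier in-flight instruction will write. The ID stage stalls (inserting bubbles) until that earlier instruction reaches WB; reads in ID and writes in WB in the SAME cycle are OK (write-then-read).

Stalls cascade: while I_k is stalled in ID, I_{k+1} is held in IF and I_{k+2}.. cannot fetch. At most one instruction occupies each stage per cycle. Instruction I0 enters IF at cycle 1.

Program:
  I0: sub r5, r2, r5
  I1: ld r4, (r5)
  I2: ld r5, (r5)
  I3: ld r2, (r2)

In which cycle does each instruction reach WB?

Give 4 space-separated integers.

I0 sub r5 <- r2,r5: IF@1 ID@2 stall=0 (-) EX@3 MEM@4 WB@5
I1 ld r4 <- r5: IF@2 ID@3 stall=2 (RAW on I0.r5 (WB@5)) EX@6 MEM@7 WB@8
I2 ld r5 <- r5: IF@3 ID@6 stall=0 (-) EX@7 MEM@8 WB@9
I3 ld r2 <- r2: IF@6 ID@7 stall=0 (-) EX@8 MEM@9 WB@10

Answer: 5 8 9 10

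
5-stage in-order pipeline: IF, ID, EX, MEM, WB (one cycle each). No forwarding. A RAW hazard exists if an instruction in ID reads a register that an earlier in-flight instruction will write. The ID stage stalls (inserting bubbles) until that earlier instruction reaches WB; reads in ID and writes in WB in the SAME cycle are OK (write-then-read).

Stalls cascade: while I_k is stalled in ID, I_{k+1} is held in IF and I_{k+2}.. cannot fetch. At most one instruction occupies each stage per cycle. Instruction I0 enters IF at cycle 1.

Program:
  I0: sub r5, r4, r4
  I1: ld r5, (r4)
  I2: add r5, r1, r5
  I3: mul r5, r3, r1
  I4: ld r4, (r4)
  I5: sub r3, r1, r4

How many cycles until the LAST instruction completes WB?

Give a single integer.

Answer: 14

Derivation:
I0 sub r5 <- r4,r4: IF@1 ID@2 stall=0 (-) EX@3 MEM@4 WB@5
I1 ld r5 <- r4: IF@2 ID@3 stall=0 (-) EX@4 MEM@5 WB@6
I2 add r5 <- r1,r5: IF@3 ID@4 stall=2 (RAW on I1.r5 (WB@6)) EX@7 MEM@8 WB@9
I3 mul r5 <- r3,r1: IF@4 ID@7 stall=0 (-) EX@8 MEM@9 WB@10
I4 ld r4 <- r4: IF@7 ID@8 stall=0 (-) EX@9 MEM@10 WB@11
I5 sub r3 <- r1,r4: IF@8 ID@9 stall=2 (RAW on I4.r4 (WB@11)) EX@12 MEM@13 WB@14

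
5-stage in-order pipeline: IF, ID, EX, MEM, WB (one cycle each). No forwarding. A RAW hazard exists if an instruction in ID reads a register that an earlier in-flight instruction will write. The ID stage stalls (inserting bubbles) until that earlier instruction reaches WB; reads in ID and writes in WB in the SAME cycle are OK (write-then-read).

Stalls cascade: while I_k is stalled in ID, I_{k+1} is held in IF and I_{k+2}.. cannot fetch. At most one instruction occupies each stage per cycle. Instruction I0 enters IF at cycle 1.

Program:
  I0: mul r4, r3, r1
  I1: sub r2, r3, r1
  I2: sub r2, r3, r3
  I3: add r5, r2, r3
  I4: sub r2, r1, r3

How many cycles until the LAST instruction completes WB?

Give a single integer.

Answer: 11

Derivation:
I0 mul r4 <- r3,r1: IF@1 ID@2 stall=0 (-) EX@3 MEM@4 WB@5
I1 sub r2 <- r3,r1: IF@2 ID@3 stall=0 (-) EX@4 MEM@5 WB@6
I2 sub r2 <- r3,r3: IF@3 ID@4 stall=0 (-) EX@5 MEM@6 WB@7
I3 add r5 <- r2,r3: IF@4 ID@5 stall=2 (RAW on I2.r2 (WB@7)) EX@8 MEM@9 WB@10
I4 sub r2 <- r1,r3: IF@5 ID@8 stall=0 (-) EX@9 MEM@10 WB@11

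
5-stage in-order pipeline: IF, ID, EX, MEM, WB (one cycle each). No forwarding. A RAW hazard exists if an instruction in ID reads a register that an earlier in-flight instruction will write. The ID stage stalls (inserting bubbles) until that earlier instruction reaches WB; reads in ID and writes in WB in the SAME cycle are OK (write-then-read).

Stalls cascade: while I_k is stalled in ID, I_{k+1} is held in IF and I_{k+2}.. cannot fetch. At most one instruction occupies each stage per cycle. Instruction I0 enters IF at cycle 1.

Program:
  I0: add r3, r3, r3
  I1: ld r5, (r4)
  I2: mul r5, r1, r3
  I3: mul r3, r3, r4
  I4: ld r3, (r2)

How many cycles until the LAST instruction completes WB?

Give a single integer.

Answer: 10

Derivation:
I0 add r3 <- r3,r3: IF@1 ID@2 stall=0 (-) EX@3 MEM@4 WB@5
I1 ld r5 <- r4: IF@2 ID@3 stall=0 (-) EX@4 MEM@5 WB@6
I2 mul r5 <- r1,r3: IF@3 ID@4 stall=1 (RAW on I0.r3 (WB@5)) EX@6 MEM@7 WB@8
I3 mul r3 <- r3,r4: IF@4 ID@6 stall=0 (-) EX@7 MEM@8 WB@9
I4 ld r3 <- r2: IF@6 ID@7 stall=0 (-) EX@8 MEM@9 WB@10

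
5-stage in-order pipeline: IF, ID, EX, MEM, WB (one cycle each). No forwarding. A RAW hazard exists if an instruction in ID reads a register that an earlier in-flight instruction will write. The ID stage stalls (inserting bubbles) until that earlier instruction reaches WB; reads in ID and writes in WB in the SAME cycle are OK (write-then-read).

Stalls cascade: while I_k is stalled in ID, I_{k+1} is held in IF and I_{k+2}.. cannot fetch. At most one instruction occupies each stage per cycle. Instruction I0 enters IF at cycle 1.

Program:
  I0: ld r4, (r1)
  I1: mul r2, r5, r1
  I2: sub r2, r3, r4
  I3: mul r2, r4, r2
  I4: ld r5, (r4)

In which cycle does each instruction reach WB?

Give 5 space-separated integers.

Answer: 5 6 8 11 12

Derivation:
I0 ld r4 <- r1: IF@1 ID@2 stall=0 (-) EX@3 MEM@4 WB@5
I1 mul r2 <- r5,r1: IF@2 ID@3 stall=0 (-) EX@4 MEM@5 WB@6
I2 sub r2 <- r3,r4: IF@3 ID@4 stall=1 (RAW on I0.r4 (WB@5)) EX@6 MEM@7 WB@8
I3 mul r2 <- r4,r2: IF@4 ID@6 stall=2 (RAW on I2.r2 (WB@8)) EX@9 MEM@10 WB@11
I4 ld r5 <- r4: IF@6 ID@9 stall=0 (-) EX@10 MEM@11 WB@12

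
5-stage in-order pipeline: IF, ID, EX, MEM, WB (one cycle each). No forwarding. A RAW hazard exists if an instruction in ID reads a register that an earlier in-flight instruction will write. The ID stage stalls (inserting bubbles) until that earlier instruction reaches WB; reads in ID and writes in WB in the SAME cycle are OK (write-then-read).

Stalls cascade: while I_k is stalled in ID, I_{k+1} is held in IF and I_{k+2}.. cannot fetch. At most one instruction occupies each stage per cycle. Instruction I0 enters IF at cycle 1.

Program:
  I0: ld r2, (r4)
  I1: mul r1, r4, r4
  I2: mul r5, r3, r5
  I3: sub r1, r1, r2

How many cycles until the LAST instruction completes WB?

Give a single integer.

Answer: 9

Derivation:
I0 ld r2 <- r4: IF@1 ID@2 stall=0 (-) EX@3 MEM@4 WB@5
I1 mul r1 <- r4,r4: IF@2 ID@3 stall=0 (-) EX@4 MEM@5 WB@6
I2 mul r5 <- r3,r5: IF@3 ID@4 stall=0 (-) EX@5 MEM@6 WB@7
I3 sub r1 <- r1,r2: IF@4 ID@5 stall=1 (RAW on I1.r1 (WB@6)) EX@7 MEM@8 WB@9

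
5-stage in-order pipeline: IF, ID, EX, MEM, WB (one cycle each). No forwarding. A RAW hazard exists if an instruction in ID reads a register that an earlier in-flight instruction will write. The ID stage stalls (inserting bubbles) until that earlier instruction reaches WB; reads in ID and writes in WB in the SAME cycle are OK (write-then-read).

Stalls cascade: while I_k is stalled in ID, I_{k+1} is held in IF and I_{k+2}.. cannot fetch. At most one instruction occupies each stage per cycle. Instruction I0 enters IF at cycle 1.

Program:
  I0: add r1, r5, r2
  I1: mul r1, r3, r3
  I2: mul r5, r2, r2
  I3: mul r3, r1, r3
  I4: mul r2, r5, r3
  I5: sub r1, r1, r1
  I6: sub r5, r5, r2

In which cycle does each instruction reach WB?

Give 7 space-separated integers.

I0 add r1 <- r5,r2: IF@1 ID@2 stall=0 (-) EX@3 MEM@4 WB@5
I1 mul r1 <- r3,r3: IF@2 ID@3 stall=0 (-) EX@4 MEM@5 WB@6
I2 mul r5 <- r2,r2: IF@3 ID@4 stall=0 (-) EX@5 MEM@6 WB@7
I3 mul r3 <- r1,r3: IF@4 ID@5 stall=1 (RAW on I1.r1 (WB@6)) EX@7 MEM@8 WB@9
I4 mul r2 <- r5,r3: IF@5 ID@7 stall=2 (RAW on I3.r3 (WB@9)) EX@10 MEM@11 WB@12
I5 sub r1 <- r1,r1: IF@7 ID@10 stall=0 (-) EX@11 MEM@12 WB@13
I6 sub r5 <- r5,r2: IF@10 ID@11 stall=1 (RAW on I4.r2 (WB@12)) EX@13 MEM@14 WB@15

Answer: 5 6 7 9 12 13 15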